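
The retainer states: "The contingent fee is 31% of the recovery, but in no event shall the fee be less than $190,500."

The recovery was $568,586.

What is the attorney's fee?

$190,500.00

31% of $568,586 = $176,261.66
That is below the $190,500 minimum, so the minimum applies.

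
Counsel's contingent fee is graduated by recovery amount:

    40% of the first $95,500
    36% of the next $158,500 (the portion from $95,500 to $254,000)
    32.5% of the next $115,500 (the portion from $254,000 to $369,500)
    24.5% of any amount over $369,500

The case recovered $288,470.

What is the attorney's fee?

$106,462.75

First $95,500 at 40% = $38,200.00
Next $158,500 at 36% = $57,060.00
Remaining $34,470 at 32.5% = $11,202.75
Fee: $38,200.00 + $57,060.00 + $11,202.75 = $106,462.75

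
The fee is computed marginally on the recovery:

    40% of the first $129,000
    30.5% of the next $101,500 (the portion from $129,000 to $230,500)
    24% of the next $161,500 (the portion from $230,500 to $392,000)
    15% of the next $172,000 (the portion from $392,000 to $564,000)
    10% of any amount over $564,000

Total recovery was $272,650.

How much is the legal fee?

First $129,000 at 40% = $51,600.00
Next $101,500 at 30.5% = $30,957.50
Remaining $42,150 at 24% = $10,116.00
Fee: $51,600.00 + $30,957.50 + $10,116.00 = $92,673.50

$92,673.50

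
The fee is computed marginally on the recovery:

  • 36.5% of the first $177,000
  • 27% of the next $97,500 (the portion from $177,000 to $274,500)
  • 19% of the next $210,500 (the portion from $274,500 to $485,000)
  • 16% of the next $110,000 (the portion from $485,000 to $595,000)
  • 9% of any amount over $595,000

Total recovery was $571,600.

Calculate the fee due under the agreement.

$144,781.00

First $177,000 at 36.5% = $64,605.00
Next $97,500 at 27% = $26,325.00
Next $210,500 at 19% = $39,995.00
Remaining $86,600 at 16% = $13,856.00
Fee: $64,605.00 + $26,325.00 + $39,995.00 + $13,856.00 = $144,781.00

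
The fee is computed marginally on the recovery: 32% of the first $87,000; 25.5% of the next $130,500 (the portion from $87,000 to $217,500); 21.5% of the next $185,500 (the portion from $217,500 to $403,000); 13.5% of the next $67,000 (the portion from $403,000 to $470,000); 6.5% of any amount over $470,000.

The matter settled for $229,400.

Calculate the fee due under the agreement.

First $87,000 at 32% = $27,840.00
Next $130,500 at 25.5% = $33,277.50
Remaining $11,900 at 21.5% = $2,558.50
Fee: $27,840.00 + $33,277.50 + $2,558.50 = $63,676.00

$63,676.00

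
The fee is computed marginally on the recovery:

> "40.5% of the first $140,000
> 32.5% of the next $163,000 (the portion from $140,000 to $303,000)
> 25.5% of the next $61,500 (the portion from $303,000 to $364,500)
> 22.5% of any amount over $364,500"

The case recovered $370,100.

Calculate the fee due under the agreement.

First $140,000 at 40.5% = $56,700.00
Next $163,000 at 32.5% = $52,975.00
Next $61,500 at 25.5% = $15,682.50
Remaining $5,600 at 22.5% = $1,260.00
Fee: $56,700.00 + $52,975.00 + $15,682.50 + $1,260.00 = $126,617.50

$126,617.50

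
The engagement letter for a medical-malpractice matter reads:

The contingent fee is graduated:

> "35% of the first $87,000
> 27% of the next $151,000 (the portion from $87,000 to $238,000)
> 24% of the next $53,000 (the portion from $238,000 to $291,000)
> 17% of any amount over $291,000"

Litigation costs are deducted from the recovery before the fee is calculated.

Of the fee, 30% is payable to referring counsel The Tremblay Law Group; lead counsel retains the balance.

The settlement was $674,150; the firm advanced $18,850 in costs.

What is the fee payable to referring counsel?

Fee base (net of costs): $674,150 − $18,850 = $655,300
First $87,000 at 35% = $30,450.00
Next $151,000 at 27% = $40,770.00
Next $53,000 at 24% = $12,720.00
Remaining $364,300 at 17% = $61,931.00
Fee: $30,450.00 + $40,770.00 + $12,720.00 + $61,931.00 = $145,871.00
Referral share: 30% of $145,871.00 = $43,761.30; lead counsel retains $145,871.00 − $43,761.30 = $102,109.70.

$43,761.30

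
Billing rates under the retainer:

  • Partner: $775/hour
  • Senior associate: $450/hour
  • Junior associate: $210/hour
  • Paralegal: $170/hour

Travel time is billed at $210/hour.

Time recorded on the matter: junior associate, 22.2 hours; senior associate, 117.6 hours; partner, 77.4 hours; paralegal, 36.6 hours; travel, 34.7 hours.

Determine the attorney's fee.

Partner: 77.4 × $775 = $59,985.00
Senior associate: 117.6 × $450 = $52,920.00
Junior associate: 22.2 × $210 = $4,662.00
Paralegal: 36.6 × $170 = $6,222.00
Subtotal: $59,985.00 + $52,920.00 + $4,662.00 + $6,222.00 = $123,789.00
Travel: 34.7 × $210 = $7,287.00
Total: $123,789.00 + $7,287.00 = $131,076.00

$131,076.00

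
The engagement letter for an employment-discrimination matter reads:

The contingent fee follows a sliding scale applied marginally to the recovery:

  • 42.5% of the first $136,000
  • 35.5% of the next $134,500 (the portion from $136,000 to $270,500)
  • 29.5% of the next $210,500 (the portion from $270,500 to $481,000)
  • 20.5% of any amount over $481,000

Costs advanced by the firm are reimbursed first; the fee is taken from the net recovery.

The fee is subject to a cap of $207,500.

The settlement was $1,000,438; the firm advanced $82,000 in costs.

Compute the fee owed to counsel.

Fee base (net of costs): $1,000,438 − $82,000 = $918,438
First $136,000 at 42.5% = $57,800.00
Next $134,500 at 35.5% = $47,747.50
Next $210,500 at 29.5% = $62,097.50
Remaining $437,438 at 20.5% = $89,674.79
Fee: $57,800.00 + $47,747.50 + $62,097.50 + $89,674.79 = $257,319.79
$257,319.79 exceeds the $207,500 cap, so the fee is capped at $207,500.00.

$207,500.00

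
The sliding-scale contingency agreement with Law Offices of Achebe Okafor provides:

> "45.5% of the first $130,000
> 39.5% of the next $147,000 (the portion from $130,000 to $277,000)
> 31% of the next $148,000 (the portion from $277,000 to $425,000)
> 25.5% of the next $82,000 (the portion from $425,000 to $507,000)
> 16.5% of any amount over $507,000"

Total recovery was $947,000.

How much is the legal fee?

First $130,000 at 45.5% = $59,150.00
Next $147,000 at 39.5% = $58,065.00
Next $148,000 at 31% = $45,880.00
Next $82,000 at 25.5% = $20,910.00
Remaining $440,000 at 16.5% = $72,600.00
Fee: $59,150.00 + $58,065.00 + $45,880.00 + $20,910.00 + $72,600.00 = $256,605.00

$256,605.00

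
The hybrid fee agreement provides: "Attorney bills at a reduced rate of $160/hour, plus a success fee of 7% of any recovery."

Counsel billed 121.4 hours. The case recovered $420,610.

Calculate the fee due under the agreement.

$48,866.70

Hourly: 121.4 × $160 = $19,424.00
Success fee: 7% of $420,610 = $29,442.70
Total: $19,424.00 + $29,442.70 = $48,866.70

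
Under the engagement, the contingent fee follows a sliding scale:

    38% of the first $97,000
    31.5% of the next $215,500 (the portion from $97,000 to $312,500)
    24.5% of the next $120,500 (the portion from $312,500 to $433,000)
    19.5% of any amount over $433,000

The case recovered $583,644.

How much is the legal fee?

$163,640.58

First $97,000 at 38% = $36,860.00
Next $215,500 at 31.5% = $67,882.50
Next $120,500 at 24.5% = $29,522.50
Remaining $150,644 at 19.5% = $29,375.58
Fee: $36,860.00 + $67,882.50 + $29,522.50 + $29,375.58 = $163,640.58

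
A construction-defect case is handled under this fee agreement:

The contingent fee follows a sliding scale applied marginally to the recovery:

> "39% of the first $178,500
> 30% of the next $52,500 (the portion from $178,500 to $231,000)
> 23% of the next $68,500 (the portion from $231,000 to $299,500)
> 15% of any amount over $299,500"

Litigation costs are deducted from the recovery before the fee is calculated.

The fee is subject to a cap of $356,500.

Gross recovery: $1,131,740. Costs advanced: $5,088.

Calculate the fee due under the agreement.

$225,192.80

Fee base (net of costs): $1,131,740 − $5,088 = $1,126,652
First $178,500 at 39% = $69,615.00
Next $52,500 at 30% = $15,750.00
Next $68,500 at 23% = $15,755.00
Remaining $827,152 at 15% = $124,072.80
Fee: $69,615.00 + $15,750.00 + $15,755.00 + $124,072.80 = $225,192.80
$225,192.80 is under the $356,500 cap.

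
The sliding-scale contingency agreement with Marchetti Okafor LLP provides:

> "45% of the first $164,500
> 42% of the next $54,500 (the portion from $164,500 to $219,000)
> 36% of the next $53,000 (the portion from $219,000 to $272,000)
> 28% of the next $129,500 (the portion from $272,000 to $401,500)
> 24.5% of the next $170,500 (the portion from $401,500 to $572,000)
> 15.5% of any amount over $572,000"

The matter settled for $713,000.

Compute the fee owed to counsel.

First $164,500 at 45% = $74,025.00
Next $54,500 at 42% = $22,890.00
Next $53,000 at 36% = $19,080.00
Next $129,500 at 28% = $36,260.00
Next $170,500 at 24.5% = $41,772.50
Remaining $141,000 at 15.5% = $21,855.00
Fee: $74,025.00 + $22,890.00 + $19,080.00 + $36,260.00 + $41,772.50 + $21,855.00 = $215,882.50

$215,882.50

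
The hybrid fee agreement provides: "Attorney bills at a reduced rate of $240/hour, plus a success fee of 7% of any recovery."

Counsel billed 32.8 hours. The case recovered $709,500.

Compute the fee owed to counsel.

Hourly: 32.8 × $240 = $7,872.00
Success fee: 7% of $709,500 = $49,665.00
Total: $7,872.00 + $49,665.00 = $57,537.00

$57,537.00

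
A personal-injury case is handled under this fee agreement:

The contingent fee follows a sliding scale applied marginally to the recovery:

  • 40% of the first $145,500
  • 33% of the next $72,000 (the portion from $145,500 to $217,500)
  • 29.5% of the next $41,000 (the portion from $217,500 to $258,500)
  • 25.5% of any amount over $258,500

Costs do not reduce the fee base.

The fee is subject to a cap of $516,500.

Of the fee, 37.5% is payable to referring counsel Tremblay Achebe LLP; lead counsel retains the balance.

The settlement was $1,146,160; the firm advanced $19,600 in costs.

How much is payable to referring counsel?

Fee base is the gross recovery, $1,146,160; costs are reimbursed separately.
First $145,500 at 40% = $58,200.00
Next $72,000 at 33% = $23,760.00
Next $41,000 at 29.5% = $12,095.00
Remaining $887,660 at 25.5% = $226,353.30
Fee: $58,200.00 + $23,760.00 + $12,095.00 + $226,353.30 = $320,408.30
$320,408.30 is under the $516,500 cap.
Referral share: 37.5% of $320,408.30 = $120,153.11; lead counsel retains $320,408.30 − $120,153.11 = $200,255.19.

$120,153.11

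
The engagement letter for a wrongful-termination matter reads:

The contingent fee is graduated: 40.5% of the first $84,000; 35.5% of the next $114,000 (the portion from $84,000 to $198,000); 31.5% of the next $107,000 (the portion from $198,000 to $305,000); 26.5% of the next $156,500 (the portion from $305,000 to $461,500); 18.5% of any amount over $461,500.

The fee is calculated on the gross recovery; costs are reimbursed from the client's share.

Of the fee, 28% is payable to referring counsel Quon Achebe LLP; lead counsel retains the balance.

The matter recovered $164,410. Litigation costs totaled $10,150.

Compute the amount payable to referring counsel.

$17,518.35

Fee base is the gross recovery, $164,410; costs are reimbursed separately.
First $84,000 at 40.5% = $34,020.00
Remaining $80,410 at 35.5% = $28,545.55
Fee: $34,020.00 + $28,545.55 = $62,565.55
Referral share: 28% of $62,565.55 = $17,518.35; lead counsel retains $62,565.55 − $17,518.35 = $45,047.20.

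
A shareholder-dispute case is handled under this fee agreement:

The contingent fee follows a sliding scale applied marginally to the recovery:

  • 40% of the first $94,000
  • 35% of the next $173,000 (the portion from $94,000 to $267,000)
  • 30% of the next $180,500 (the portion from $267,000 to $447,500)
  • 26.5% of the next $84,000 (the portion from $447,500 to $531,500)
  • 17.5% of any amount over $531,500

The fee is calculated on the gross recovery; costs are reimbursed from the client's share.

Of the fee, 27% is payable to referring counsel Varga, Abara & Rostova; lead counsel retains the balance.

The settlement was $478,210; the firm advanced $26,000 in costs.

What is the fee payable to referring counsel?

Fee base is the gross recovery, $478,210; costs are reimbursed separately.
First $94,000 at 40% = $37,600.00
Next $173,000 at 35% = $60,550.00
Next $180,500 at 30% = $54,150.00
Remaining $30,710 at 26.5% = $8,138.15
Fee: $37,600.00 + $60,550.00 + $54,150.00 + $8,138.15 = $160,438.15
Referral share: 27% of $160,438.15 = $43,318.30; lead counsel retains $160,438.15 − $43,318.30 = $117,119.85.

$43,318.30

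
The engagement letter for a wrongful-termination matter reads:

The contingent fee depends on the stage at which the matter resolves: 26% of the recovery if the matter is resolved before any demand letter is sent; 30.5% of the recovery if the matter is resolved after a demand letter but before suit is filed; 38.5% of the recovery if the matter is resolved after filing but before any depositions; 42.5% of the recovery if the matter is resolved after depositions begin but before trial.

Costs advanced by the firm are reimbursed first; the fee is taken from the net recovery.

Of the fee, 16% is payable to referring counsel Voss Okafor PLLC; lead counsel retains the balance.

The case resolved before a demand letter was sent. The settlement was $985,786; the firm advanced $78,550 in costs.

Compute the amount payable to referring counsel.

Fee base (net of costs): $985,786 − $78,550 = $907,236
The matter resolved before a demand letter was sent, so the 26% rate applies.
$907,236 × 26% = $235,881.36
Referral share: 16% of $235,881.36 = $37,741.02; lead counsel retains $235,881.36 − $37,741.02 = $198,140.34.

$37,741.02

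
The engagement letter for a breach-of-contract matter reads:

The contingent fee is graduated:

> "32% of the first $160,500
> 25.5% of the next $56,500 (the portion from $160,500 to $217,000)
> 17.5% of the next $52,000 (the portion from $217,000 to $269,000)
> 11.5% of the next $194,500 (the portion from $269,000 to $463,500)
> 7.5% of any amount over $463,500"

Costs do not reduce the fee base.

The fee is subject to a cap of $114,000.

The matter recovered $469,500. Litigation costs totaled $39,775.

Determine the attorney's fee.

$97,685.00

Fee base is the gross recovery, $469,500; costs are reimbursed separately.
First $160,500 at 32% = $51,360.00
Next $56,500 at 25.5% = $14,407.50
Next $52,000 at 17.5% = $9,100.00
Next $194,500 at 11.5% = $22,367.50
Remaining $6,000 at 7.5% = $450.00
Fee: $51,360.00 + $14,407.50 + $9,100.00 + $22,367.50 + $450.00 = $97,685.00
$97,685.00 is under the $114,000 cap.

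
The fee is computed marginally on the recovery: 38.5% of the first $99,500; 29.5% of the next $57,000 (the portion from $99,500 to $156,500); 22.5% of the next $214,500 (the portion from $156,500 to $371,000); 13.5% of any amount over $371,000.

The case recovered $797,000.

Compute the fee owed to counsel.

First $99,500 at 38.5% = $38,307.50
Next $57,000 at 29.5% = $16,815.00
Next $214,500 at 22.5% = $48,262.50
Remaining $426,000 at 13.5% = $57,510.00
Fee: $38,307.50 + $16,815.00 + $48,262.50 + $57,510.00 = $160,895.00

$160,895.00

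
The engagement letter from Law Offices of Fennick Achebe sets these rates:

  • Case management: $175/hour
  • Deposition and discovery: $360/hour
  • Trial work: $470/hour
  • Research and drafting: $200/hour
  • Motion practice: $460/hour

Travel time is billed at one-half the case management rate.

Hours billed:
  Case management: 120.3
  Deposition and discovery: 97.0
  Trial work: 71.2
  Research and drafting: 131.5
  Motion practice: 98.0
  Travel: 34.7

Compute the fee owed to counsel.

$163,852.75

Case management: 120.3 × $175 = $21,052.50
Deposition and discovery: 97.0 × $360 = $34,920.00
Trial work: 71.2 × $470 = $33,464.00
Research and drafting: 131.5 × $200 = $26,300.00
Motion practice: 98.0 × $460 = $45,080.00
Subtotal: $21,052.50 + $34,920.00 + $33,464.00 + $26,300.00 + $45,080.00 = $160,816.50
Travel: 34.7 × ($175 ÷ 2) = 34.7 × $87.50 = $3,036.25
Total: $160,816.50 + $3,036.25 = $163,852.75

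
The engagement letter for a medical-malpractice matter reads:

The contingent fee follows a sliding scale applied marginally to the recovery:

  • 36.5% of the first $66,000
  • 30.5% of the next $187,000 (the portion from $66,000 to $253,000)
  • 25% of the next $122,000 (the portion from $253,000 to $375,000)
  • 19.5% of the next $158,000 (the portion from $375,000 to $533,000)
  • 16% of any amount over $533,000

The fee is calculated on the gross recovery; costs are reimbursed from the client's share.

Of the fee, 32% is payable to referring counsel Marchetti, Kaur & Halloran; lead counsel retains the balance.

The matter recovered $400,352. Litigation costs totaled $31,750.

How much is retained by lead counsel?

$79,266.68

Fee base is the gross recovery, $400,352; costs are reimbursed separately.
First $66,000 at 36.5% = $24,090.00
Next $187,000 at 30.5% = $57,035.00
Next $122,000 at 25% = $30,500.00
Remaining $25,352 at 19.5% = $4,943.64
Fee: $24,090.00 + $57,035.00 + $30,500.00 + $4,943.64 = $116,568.64
Referral share: 32% of $116,568.64 = $37,301.96; lead counsel retains $116,568.64 − $37,301.96 = $79,266.68.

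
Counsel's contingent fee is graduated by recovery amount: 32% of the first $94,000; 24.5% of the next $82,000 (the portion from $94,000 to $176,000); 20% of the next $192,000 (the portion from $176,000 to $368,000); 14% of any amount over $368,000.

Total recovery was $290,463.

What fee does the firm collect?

First $94,000 at 32% = $30,080.00
Next $82,000 at 24.5% = $20,090.00
Remaining $114,463 at 20% = $22,892.60
Fee: $30,080.00 + $20,090.00 + $22,892.60 = $73,062.60

$73,062.60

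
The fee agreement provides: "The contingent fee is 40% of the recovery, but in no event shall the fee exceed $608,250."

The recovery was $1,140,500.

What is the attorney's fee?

$456,200.00

40% of $1,140,500 = $456,200.00
That is under the $608,250 cap.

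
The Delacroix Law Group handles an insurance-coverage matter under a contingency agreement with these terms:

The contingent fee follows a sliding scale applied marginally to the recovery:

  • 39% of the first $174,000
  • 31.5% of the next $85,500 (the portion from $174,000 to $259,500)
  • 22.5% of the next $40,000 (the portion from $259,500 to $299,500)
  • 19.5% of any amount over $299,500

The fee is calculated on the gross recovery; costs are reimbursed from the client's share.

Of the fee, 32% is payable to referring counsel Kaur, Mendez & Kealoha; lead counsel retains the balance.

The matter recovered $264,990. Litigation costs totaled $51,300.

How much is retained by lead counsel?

$65,298.87

Fee base is the gross recovery, $264,990; costs are reimbursed separately.
First $174,000 at 39% = $67,860.00
Next $85,500 at 31.5% = $26,932.50
Remaining $5,490 at 22.5% = $1,235.25
Fee: $67,860.00 + $26,932.50 + $1,235.25 = $96,027.75
Referral share: 32% of $96,027.75 = $30,728.88; lead counsel retains $96,027.75 − $30,728.88 = $65,298.87.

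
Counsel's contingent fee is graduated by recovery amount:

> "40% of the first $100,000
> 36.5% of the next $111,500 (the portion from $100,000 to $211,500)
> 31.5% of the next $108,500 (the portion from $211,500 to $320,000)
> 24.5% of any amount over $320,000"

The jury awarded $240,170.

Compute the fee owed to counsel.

$89,728.55

First $100,000 at 40% = $40,000.00
Next $111,500 at 36.5% = $40,697.50
Remaining $28,670 at 31.5% = $9,031.05
Fee: $40,000.00 + $40,697.50 + $9,031.05 = $89,728.55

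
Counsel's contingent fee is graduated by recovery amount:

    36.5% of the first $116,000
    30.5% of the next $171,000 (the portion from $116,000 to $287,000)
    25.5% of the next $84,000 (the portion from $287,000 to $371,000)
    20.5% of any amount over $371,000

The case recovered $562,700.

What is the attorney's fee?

First $116,000 at 36.5% = $42,340.00
Next $171,000 at 30.5% = $52,155.00
Next $84,000 at 25.5% = $21,420.00
Remaining $191,700 at 20.5% = $39,298.50
Fee: $42,340.00 + $52,155.00 + $21,420.00 + $39,298.50 = $155,213.50

$155,213.50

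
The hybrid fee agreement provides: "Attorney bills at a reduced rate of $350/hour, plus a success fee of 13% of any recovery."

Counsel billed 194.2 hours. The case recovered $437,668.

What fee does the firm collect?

Hourly: 194.2 × $350 = $67,970.00
Success fee: 13% of $437,668 = $56,896.84
Total: $67,970.00 + $56,896.84 = $124,866.84

$124,866.84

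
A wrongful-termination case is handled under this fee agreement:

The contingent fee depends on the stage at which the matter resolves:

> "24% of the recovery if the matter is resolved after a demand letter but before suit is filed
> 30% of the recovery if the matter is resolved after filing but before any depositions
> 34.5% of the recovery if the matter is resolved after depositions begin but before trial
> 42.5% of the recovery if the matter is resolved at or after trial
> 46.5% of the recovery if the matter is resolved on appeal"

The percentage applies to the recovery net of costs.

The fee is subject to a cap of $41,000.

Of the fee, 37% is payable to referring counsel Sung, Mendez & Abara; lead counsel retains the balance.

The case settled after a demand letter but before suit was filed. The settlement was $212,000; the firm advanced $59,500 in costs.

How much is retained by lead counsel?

Fee base (net of costs): $212,000 − $59,500 = $152,500
The matter settled after a demand letter but before suit was filed, so the 24% rate applies.
$152,500 × 24% = $36,600.00
$36,600.00 is under the $41,000 cap.
Referral share: 37% of $36,600.00 = $13,542.00; lead counsel retains $36,600.00 − $13,542.00 = $23,058.00.

$23,058.00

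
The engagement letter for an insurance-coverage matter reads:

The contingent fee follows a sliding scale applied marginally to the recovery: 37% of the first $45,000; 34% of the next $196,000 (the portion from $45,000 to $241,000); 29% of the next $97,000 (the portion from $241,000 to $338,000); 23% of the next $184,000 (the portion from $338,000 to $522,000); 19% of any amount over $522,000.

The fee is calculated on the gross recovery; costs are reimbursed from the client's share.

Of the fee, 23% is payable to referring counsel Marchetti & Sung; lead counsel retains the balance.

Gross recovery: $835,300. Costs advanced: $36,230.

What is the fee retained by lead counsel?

Fee base is the gross recovery, $835,300; costs are reimbursed separately.
First $45,000 at 37% = $16,650.00
Next $196,000 at 34% = $66,640.00
Next $97,000 at 29% = $28,130.00
Next $184,000 at 23% = $42,320.00
Remaining $313,300 at 19% = $59,527.00
Fee: $16,650.00 + $66,640.00 + $28,130.00 + $42,320.00 + $59,527.00 = $213,267.00
Referral share: 23% of $213,267.00 = $49,051.41; lead counsel retains $213,267.00 − $49,051.41 = $164,215.59.

$164,215.59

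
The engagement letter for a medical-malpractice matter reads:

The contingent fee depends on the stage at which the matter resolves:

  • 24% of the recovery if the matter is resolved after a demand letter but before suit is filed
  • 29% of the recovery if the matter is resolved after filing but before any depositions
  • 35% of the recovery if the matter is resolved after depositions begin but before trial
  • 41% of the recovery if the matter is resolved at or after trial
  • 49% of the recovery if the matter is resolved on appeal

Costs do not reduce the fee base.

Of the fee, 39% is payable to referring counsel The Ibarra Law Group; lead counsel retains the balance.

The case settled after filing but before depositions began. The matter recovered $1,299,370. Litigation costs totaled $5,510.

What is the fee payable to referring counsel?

Fee base is the gross recovery, $1,299,370; costs are reimbursed separately.
The matter settled after filing but before depositions began, so the 29% rate applies.
$1,299,370 × 29% = $376,817.30
Referral share: 39% of $376,817.30 = $146,958.75; lead counsel retains $376,817.30 − $146,958.75 = $229,858.55.

$146,958.75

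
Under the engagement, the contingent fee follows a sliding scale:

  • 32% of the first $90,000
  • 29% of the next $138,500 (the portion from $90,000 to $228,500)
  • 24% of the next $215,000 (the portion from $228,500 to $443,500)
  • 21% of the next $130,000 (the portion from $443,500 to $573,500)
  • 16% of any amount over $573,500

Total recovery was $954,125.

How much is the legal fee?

$208,765.00

First $90,000 at 32% = $28,800.00
Next $138,500 at 29% = $40,165.00
Next $215,000 at 24% = $51,600.00
Next $130,000 at 21% = $27,300.00
Remaining $380,625 at 16% = $60,900.00
Fee: $28,800.00 + $40,165.00 + $51,600.00 + $27,300.00 + $60,900.00 = $208,765.00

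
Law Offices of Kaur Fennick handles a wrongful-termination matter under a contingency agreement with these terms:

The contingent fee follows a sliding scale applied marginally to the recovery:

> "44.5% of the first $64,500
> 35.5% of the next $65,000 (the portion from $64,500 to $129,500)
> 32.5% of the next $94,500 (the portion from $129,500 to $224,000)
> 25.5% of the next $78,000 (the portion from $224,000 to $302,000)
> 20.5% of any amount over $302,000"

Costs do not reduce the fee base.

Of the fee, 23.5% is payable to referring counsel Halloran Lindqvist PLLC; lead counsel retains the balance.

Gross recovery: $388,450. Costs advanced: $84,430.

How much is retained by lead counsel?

$91,878.22

Fee base is the gross recovery, $388,450; costs are reimbursed separately.
First $64,500 at 44.5% = $28,702.50
Next $65,000 at 35.5% = $23,075.00
Next $94,500 at 32.5% = $30,712.50
Next $78,000 at 25.5% = $19,890.00
Remaining $86,450 at 20.5% = $17,722.25
Fee: $28,702.50 + $23,075.00 + $30,712.50 + $19,890.00 + $17,722.25 = $120,102.25
Referral share: 23.5% of $120,102.25 = $28,224.03; lead counsel retains $120,102.25 − $28,224.03 = $91,878.22.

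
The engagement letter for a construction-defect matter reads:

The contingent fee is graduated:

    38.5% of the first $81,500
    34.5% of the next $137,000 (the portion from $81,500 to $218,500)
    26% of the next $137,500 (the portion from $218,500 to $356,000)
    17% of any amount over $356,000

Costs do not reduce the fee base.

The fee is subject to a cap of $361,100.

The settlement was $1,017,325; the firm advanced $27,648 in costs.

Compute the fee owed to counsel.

$226,817.75

Fee base is the gross recovery, $1,017,325; costs are reimbursed separately.
First $81,500 at 38.5% = $31,377.50
Next $137,000 at 34.5% = $47,265.00
Next $137,500 at 26% = $35,750.00
Remaining $661,325 at 17% = $112,425.25
Fee: $31,377.50 + $47,265.00 + $35,750.00 + $112,425.25 = $226,817.75
$226,817.75 is under the $361,100 cap.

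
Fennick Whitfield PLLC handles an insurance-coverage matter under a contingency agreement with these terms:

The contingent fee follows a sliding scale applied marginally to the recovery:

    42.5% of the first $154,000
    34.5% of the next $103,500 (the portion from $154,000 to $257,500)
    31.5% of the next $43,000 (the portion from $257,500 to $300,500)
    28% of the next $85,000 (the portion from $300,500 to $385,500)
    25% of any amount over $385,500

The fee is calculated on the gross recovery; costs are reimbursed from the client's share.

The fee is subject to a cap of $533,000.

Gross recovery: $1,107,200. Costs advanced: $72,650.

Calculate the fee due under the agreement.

$318,927.50

Fee base is the gross recovery, $1,107,200; costs are reimbursed separately.
First $154,000 at 42.5% = $65,450.00
Next $103,500 at 34.5% = $35,707.50
Next $43,000 at 31.5% = $13,545.00
Next $85,000 at 28% = $23,800.00
Remaining $721,700 at 25% = $180,425.00
Fee: $65,450.00 + $35,707.50 + $13,545.00 + $23,800.00 + $180,425.00 = $318,927.50
$318,927.50 is under the $533,000 cap.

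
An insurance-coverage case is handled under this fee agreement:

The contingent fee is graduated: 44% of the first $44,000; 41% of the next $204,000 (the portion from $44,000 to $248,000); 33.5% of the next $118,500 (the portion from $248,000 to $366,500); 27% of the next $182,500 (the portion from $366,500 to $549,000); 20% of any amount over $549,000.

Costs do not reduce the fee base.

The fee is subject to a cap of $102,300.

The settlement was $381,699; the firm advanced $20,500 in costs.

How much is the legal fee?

Fee base is the gross recovery, $381,699; costs are reimbursed separately.
First $44,000 at 44% = $19,360.00
Next $204,000 at 41% = $83,640.00
Next $118,500 at 33.5% = $39,697.50
Remaining $15,199 at 27% = $4,103.73
Fee: $19,360.00 + $83,640.00 + $39,697.50 + $4,103.73 = $146,801.23
$146,801.23 exceeds the $102,300 cap, so the fee is capped at $102,300.00.

$102,300.00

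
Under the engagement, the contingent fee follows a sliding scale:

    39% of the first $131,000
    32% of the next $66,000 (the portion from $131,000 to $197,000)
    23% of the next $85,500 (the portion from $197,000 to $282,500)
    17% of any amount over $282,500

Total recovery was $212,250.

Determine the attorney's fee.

First $131,000 at 39% = $51,090.00
Next $66,000 at 32% = $21,120.00
Remaining $15,250 at 23% = $3,507.50
Fee: $51,090.00 + $21,120.00 + $3,507.50 = $75,717.50

$75,717.50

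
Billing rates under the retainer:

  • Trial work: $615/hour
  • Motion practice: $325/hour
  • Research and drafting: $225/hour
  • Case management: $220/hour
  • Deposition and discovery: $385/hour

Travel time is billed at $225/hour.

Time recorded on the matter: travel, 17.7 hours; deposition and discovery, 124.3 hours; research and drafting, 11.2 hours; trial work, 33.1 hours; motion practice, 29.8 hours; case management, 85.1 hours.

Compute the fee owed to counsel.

$103,121.50

Trial work: 33.1 × $615 = $20,356.50
Motion practice: 29.8 × $325 = $9,685.00
Research and drafting: 11.2 × $225 = $2,520.00
Case management: 85.1 × $220 = $18,722.00
Deposition and discovery: 124.3 × $385 = $47,855.50
Subtotal: $20,356.50 + $9,685.00 + $2,520.00 + $18,722.00 + $47,855.50 = $99,139.00
Travel: 17.7 × $225 = $3,982.50
Total: $99,139.00 + $3,982.50 = $103,121.50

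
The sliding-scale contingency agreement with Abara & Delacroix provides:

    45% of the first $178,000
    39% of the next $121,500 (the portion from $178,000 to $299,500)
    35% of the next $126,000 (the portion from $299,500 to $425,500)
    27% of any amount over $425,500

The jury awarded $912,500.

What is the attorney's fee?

$303,075.00

First $178,000 at 45% = $80,100.00
Next $121,500 at 39% = $47,385.00
Next $126,000 at 35% = $44,100.00
Remaining $487,000 at 27% = $131,490.00
Fee: $80,100.00 + $47,385.00 + $44,100.00 + $131,490.00 = $303,075.00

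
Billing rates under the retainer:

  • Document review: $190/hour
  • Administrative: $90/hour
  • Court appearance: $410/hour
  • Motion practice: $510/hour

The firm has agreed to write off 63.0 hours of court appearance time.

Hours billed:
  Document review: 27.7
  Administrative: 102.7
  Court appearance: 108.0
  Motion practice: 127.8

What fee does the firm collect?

Document review: 27.7 × $190 = $5,263.00
Administrative: 102.7 × $90 = $9,243.00
Court appearance: 108.0 × $410 = $44,280.00
Motion practice: 127.8 × $510 = $65,178.00
Subtotal: $123,964.00
Write-off: 63.0 × $410 = $25,830.00
Total: $123,964.00 − $25,830.00 = $98,134.00

$98,134.00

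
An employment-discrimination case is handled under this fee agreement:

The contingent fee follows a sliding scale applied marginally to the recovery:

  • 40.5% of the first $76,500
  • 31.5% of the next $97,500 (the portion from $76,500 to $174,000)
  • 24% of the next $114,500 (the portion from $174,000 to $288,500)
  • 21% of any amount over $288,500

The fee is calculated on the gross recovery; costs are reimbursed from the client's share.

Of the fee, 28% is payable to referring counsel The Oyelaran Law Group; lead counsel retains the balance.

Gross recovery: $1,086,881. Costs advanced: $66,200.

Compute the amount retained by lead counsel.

$184,921.21

Fee base is the gross recovery, $1,086,881; costs are reimbursed separately.
First $76,500 at 40.5% = $30,982.50
Next $97,500 at 31.5% = $30,712.50
Next $114,500 at 24% = $27,480.00
Remaining $798,381 at 21% = $167,660.01
Fee: $30,982.50 + $30,712.50 + $27,480.00 + $167,660.01 = $256,835.01
Referral share: 28% of $256,835.01 = $71,913.80; lead counsel retains $256,835.01 − $71,913.80 = $184,921.21.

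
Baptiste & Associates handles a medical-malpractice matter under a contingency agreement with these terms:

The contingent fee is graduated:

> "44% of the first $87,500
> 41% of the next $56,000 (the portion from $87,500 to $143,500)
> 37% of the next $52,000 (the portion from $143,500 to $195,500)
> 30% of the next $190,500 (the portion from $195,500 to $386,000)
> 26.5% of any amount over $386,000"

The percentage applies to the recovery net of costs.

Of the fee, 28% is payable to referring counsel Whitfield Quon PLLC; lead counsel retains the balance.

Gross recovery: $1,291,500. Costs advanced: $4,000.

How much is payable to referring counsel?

$105,489.30

Fee base (net of costs): $1,291,500 − $4,000 = $1,287,500
First $87,500 at 44% = $38,500.00
Next $56,000 at 41% = $22,960.00
Next $52,000 at 37% = $19,240.00
Next $190,500 at 30% = $57,150.00
Remaining $901,500 at 26.5% = $238,897.50
Fee: $38,500.00 + $22,960.00 + $19,240.00 + $57,150.00 + $238,897.50 = $376,747.50
Referral share: 28% of $376,747.50 = $105,489.30; lead counsel retains $376,747.50 − $105,489.30 = $271,258.20.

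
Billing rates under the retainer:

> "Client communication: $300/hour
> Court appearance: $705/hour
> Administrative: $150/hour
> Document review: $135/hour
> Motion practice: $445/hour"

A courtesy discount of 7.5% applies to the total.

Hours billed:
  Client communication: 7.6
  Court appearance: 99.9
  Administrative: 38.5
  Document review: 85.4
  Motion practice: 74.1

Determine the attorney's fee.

$113,763.90

Client communication: 7.6 × $300 = $2,280.00
Court appearance: 99.9 × $705 = $70,429.50
Administrative: 38.5 × $150 = $5,775.00
Document review: 85.4 × $135 = $11,529.00
Motion practice: 74.1 × $445 = $32,974.50
Subtotal: $122,988.00
Less 7.5% discount: −$9,224.10
Total: $122,988.00 − $9,224.10 = $113,763.90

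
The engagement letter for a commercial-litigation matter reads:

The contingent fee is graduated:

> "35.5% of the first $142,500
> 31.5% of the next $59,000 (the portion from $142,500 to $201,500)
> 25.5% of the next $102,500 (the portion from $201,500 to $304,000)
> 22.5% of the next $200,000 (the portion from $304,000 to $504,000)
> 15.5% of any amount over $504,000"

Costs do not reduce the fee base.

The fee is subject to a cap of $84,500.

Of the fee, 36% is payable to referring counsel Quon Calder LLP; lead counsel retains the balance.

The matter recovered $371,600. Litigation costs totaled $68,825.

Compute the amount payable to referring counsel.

$30,420.00

Fee base is the gross recovery, $371,600; costs are reimbursed separately.
First $142,500 at 35.5% = $50,587.50
Next $59,000 at 31.5% = $18,585.00
Next $102,500 at 25.5% = $26,137.50
Remaining $67,600 at 22.5% = $15,210.00
Fee: $50,587.50 + $18,585.00 + $26,137.50 + $15,210.00 = $110,520.00
$110,520.00 exceeds the $84,500 cap, so the fee is capped at $84,500.00.
Referral share: 36% of $84,500.00 = $30,420.00; lead counsel retains $84,500.00 − $30,420.00 = $54,080.00.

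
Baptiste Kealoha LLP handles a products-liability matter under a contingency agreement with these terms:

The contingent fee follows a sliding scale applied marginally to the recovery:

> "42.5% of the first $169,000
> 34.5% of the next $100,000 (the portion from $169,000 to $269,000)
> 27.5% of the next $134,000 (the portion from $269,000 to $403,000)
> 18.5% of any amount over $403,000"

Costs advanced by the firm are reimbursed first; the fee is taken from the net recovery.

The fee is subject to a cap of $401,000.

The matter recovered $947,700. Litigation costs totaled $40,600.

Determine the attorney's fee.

Fee base (net of costs): $947,700 − $40,600 = $907,100
First $169,000 at 42.5% = $71,825.00
Next $100,000 at 34.5% = $34,500.00
Next $134,000 at 27.5% = $36,850.00
Remaining $504,100 at 18.5% = $93,258.50
Fee: $71,825.00 + $34,500.00 + $36,850.00 + $93,258.50 = $236,433.50
$236,433.50 is under the $401,000 cap.

$236,433.50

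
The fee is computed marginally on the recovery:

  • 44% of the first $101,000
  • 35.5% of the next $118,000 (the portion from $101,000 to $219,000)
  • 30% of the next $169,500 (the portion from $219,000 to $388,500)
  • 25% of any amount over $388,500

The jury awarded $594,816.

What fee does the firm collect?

$188,759.00

First $101,000 at 44% = $44,440.00
Next $118,000 at 35.5% = $41,890.00
Next $169,500 at 30% = $50,850.00
Remaining $206,316 at 25% = $51,579.00
Fee: $44,440.00 + $41,890.00 + $50,850.00 + $51,579.00 = $188,759.00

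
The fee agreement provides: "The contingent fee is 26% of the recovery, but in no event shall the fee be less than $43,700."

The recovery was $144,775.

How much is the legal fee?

26% of $144,775 = $37,641.50
That is below the $43,700 minimum, so the minimum applies.

$43,700.00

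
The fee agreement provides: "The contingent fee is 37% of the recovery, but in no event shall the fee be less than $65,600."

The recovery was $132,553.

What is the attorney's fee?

$65,600.00

37% of $132,553 = $49,044.61
That is below the $65,600 minimum, so the minimum applies.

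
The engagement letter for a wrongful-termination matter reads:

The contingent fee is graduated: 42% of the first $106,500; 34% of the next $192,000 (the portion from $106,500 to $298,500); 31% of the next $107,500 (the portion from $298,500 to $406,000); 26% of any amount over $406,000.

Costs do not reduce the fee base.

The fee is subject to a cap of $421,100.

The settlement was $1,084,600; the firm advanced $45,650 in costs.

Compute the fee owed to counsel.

Fee base is the gross recovery, $1,084,600; costs are reimbursed separately.
First $106,500 at 42% = $44,730.00
Next $192,000 at 34% = $65,280.00
Next $107,500 at 31% = $33,325.00
Remaining $678,600 at 26% = $176,436.00
Fee: $44,730.00 + $65,280.00 + $33,325.00 + $176,436.00 = $319,771.00
$319,771.00 is under the $421,100 cap.

$319,771.00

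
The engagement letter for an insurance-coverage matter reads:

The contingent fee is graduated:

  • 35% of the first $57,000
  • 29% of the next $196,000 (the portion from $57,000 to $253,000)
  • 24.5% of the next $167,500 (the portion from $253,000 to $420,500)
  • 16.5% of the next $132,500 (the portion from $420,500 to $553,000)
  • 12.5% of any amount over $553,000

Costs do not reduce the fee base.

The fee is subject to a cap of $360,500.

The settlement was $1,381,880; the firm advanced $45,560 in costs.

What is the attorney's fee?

Fee base is the gross recovery, $1,381,880; costs are reimbursed separately.
First $57,000 at 35% = $19,950.00
Next $196,000 at 29% = $56,840.00
Next $167,500 at 24.5% = $41,037.50
Next $132,500 at 16.5% = $21,862.50
Remaining $828,880 at 12.5% = $103,610.00
Fee: $19,950.00 + $56,840.00 + $41,037.50 + $21,862.50 + $103,610.00 = $243,300.00
$243,300.00 is under the $360,500 cap.

$243,300.00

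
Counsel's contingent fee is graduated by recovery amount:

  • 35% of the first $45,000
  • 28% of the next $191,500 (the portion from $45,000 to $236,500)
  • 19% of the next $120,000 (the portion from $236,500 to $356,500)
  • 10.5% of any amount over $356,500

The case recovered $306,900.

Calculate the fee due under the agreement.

$82,746.00

First $45,000 at 35% = $15,750.00
Next $191,500 at 28% = $53,620.00
Remaining $70,400 at 19% = $13,376.00
Fee: $15,750.00 + $53,620.00 + $13,376.00 = $82,746.00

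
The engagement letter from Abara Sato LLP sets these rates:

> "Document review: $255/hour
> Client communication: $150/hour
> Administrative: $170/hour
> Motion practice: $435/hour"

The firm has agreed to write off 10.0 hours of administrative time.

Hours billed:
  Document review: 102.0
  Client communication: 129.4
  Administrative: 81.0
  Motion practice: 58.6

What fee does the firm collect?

$82,981.00

Document review: 102.0 × $255 = $26,010.00
Client communication: 129.4 × $150 = $19,410.00
Administrative: 81.0 × $170 = $13,770.00
Motion practice: 58.6 × $435 = $25,491.00
Subtotal: $84,681.00
Write-off: 10.0 × $170 = $1,700.00
Total: $84,681.00 − $1,700.00 = $82,981.00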